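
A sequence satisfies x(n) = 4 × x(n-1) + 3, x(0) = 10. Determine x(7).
Computing step by step:
x(0) = 10
x(1) = 4 × 10 + 3 = 43
x(2) = 4 × 43 + 3 = 175
x(3) = 4 × 175 + 3 = 703
x(4) = 4 × 703 + 3 = 2815
x(5) = 4 × 2815 + 3 = 11263
x(6) = 4 × 11263 + 3 = 45055
x(7) = 4 × 45055 + 3 = 180223

180223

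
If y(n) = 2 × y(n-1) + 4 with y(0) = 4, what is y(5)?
Computing step by step:
y(0) = 4
y(1) = 2 × 4 + 4 = 12
y(2) = 2 × 12 + 4 = 28
y(3) = 2 × 28 + 4 = 60
y(4) = 2 × 60 + 4 = 124
y(5) = 2 × 124 + 4 = 252

252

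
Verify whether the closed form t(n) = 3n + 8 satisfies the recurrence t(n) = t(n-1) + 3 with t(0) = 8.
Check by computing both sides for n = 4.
From the recurrence with t(0) = 8:
  t(0) = 8, t(1) = 11, t(2) = 14, t(3) = 17, t(4) = 20
  so the recurrence gives t(4) = 20.
From the proposed closed form t(n) = 3n + 8:
  t(4) = 20.
Both sides give 20 at n = 4, and the initial condition(s) match, so the closed form is consistent.

Yes, the closed form is correct.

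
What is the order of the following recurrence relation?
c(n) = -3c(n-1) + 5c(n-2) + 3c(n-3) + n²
The order is the largest lag k for which c(n-k) appears. Here the deepest term is c(n-3) (the n² term is non-homogeneous and does not affect the order), so the order is 3.

Order 3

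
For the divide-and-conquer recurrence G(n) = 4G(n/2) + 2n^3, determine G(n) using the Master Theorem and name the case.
Master Theorem template: G(n) = a·G(n/b) + f(n).
Here: a=4, b=2, f(n)=2n^3
Compute log_b(a) = log_2(4) = 2.
f(n) = 2n^3 = Ω(n^(2+ε)) with ε = 1, and the regularity condition holds (a·f(n/b) = (a/b^3)·f(n) with a/b^3 = 2^-1 < 1). Case 3: G(n) = Θ(f(n)) = Θ(n^3).

Case 3: G(n) = Θ(n^3)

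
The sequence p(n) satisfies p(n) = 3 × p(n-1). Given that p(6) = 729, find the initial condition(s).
In general p(n) = 3ⁿ · p(0). At n = 6: p(0) = p(6) / 3^6 = 729 / 729 = 1.

p(0) = 1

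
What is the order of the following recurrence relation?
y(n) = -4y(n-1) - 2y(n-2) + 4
The order is the largest lag k for which y(n-k) appears. Here the deepest term is y(n-2) (the 4 term is non-homogeneous and does not affect the order), so the order is 2.

Order 2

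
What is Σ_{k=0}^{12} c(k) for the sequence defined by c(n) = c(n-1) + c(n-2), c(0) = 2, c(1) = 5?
Computing the sequence terms: 2, 5, 7, 12, 19, 31, 50, 81, 131, 212, 343, 555, 898
Adding these values together:

2346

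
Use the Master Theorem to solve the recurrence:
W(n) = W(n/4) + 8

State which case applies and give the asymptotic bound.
Master Theorem template: W(n) = a·W(n/b) + f(n).
Here: a=1, b=4, f(n)=8
Compute log_b(a) = log_4(1) = 0.
f(n) = 8 = Θ(1). Case 2: W(n) = Θ(log n).

Case 2: W(n) = Θ(log n)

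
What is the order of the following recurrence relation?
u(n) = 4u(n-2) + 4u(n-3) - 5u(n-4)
The order is the largest lag k for which u(n-k) appears. Here the deepest term is u(n-4), so the order is 4.

Order 4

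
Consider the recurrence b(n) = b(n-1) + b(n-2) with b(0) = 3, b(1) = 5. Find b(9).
Computing the sequence terms:
3, 5, 8, 13, 21, 34, 55, 89, 144, 233

233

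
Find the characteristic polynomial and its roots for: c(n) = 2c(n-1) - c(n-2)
Substitute c(n) = rⁿ and divide through by rⁿ⁻²: r² - 2r + 1 = 0
Factor: (r - 1)² = 0, so r = 1 (double root).
General solution: c(n) = (A + Bn)·1ⁿ

Characteristic: r² - 2r + 1 = 0, Roots: r = 1 (double root)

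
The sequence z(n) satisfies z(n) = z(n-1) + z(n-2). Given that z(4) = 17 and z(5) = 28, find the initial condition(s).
Work backwards using z(k) = z(k+2) - z(k+1):
z(3) = z(5) - z(4) = 28 - 17 = 11
z(2) = z(4) - z(3) = 17 - 11 = 6
z(1) = z(3) - z(2) = 11 - 6 = 5
z(0) = z(2) - z(1) = 6 - 5 = 1

z(0) = 1, z(1) = 5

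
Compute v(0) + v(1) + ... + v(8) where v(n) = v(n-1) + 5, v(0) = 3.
Computing the sequence terms: 3, 8, 13, 18, 23, 28, 33, 38, 43
Adding these values together:

207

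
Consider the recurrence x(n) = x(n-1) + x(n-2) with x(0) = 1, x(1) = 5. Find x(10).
Computing the sequence terms:
1, 5, 6, 11, 17, 28, 45, 73, 118, 191, 309

309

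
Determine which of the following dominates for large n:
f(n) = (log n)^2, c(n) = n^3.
Comparing growth rates:
Growth-rate hierarchy: log n ≺ any polynomial ≺ any exponential cⁿ (c>1) ≺ n! ≺ nⁿ.
polynomial degree 3 dominates polylogarithmic (log n)^2 asymptotically.

c(n) grows faster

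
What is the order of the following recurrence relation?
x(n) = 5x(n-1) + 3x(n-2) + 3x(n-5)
The order is the largest lag k for which x(n-k) appears. Here the deepest term is x(n-5), so the order is 5.

Order 5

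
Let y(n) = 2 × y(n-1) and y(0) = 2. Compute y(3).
Computing step by step:
y(0) = 2
y(1) = 2 × 2 = 4
y(2) = 2 × 4 = 8
y(3) = 2 × 8 = 16

16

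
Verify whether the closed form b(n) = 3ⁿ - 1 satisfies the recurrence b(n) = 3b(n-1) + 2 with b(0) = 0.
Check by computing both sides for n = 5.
From the recurrence with b(0) = 0:
  b(0) = 0, b(1) = 2, b(2) = 8, b(3) = 26, b(4) = 80, b(5) = 242
  so the recurrence gives b(5) = 242.
From the proposed closed form b(n) = 3ⁿ - 1:
  b(5) = 242.
Both sides give 242 at n = 5, and the initial condition(s) match, so the closed form is consistent.

Yes, the closed form is correct.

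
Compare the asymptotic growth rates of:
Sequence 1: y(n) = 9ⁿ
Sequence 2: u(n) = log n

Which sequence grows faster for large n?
Comparing growth rates:
Growth-rate hierarchy: log n ≺ any polynomial ≺ any exponential cⁿ (c>1) ≺ n! ≺ nⁿ.
exponential base 9 dominates logarithmic asymptotically.

y(n) grows faster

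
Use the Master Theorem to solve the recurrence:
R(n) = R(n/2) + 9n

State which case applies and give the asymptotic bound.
Master Theorem template: R(n) = a·R(n/b) + f(n).
Here: a=1, b=2, f(n)=9n
Compute log_b(a) = log_2(1) = 0.
f(n) = 9n = Ω(n^(0+ε)) with ε = 1, and the regularity condition holds (a·f(n/b) = (a/b^1)·f(n) with a/b^1 = 2^-1 < 1). Case 3: R(n) = Θ(f(n)) = Θ(n).

Case 3: R(n) = Θ(n)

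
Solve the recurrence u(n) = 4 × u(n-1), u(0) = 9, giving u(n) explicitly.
Recurrence: u(n) = 4 × u(n-1), initial: u(0) = 9.
Each term is 4 times the previous, so this is geometric with ratio 4. After n steps: u(n) = u(0)·4ⁿ = 9·4ⁿ.

u(n) = 9·4ⁿ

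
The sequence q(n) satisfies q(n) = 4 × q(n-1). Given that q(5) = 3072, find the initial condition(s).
In general q(n) = 4ⁿ · q(0). At n = 5: q(0) = q(5) / 4^5 = 3072 / 1024 = 3.

q(0) = 3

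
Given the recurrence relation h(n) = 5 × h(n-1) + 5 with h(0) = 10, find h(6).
Computing step by step:
h(0) = 10
h(1) = 5 × 10 + 5 = 55
h(2) = 5 × 55 + 5 = 280
h(3) = 5 × 280 + 5 = 1405
h(4) = 5 × 1405 + 5 = 7030
h(5) = 5 × 7030 + 5 = 35155
h(6) = 5 × 35155 + 5 = 175780

175780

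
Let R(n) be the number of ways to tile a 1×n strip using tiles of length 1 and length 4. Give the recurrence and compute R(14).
Condition on the last tile: it has length 1 (leaving a 1×(n-1) strip) or length 4 (leaving a 1×(n-4) strip), so R(n) = R(n-1) + R(n-4) (order-4 linear recurrence).
For 0 ≤ i < 4 only unit tiles fit, so R(i) = 1.
Iterating the recurrence: R(4) = 2, R(5) = 3, R(6) = 4, R(7) = 5, R(8) = 7, R(9) = 10, R(10) = 14, R(11) = 19, R(12) = 26, R(13) = 36, R(14) = 50.

R(n) = R(n-1) + R(n-4), with R(i) = 1 for 0 ≤ i < 4; R(14) = 50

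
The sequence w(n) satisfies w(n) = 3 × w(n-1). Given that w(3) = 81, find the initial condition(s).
In general w(n) = 3ⁿ · w(0). At n = 3: w(0) = w(3) / 3^3 = 81 / 27 = 3.

w(0) = 3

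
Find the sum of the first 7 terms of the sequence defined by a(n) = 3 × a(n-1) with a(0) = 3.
Computing the sequence terms: 3, 9, 27, 81, 243, 729, 2187
Adding these values together:

3279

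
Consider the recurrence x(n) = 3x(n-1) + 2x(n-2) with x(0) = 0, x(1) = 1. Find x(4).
Computing the sequence terms:
0, 1, 3, 11, 39

39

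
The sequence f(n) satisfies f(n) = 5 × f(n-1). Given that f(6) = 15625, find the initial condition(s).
In general f(n) = 5ⁿ · f(0). At n = 6: f(0) = f(6) / 5^6 = 15625 / 15625 = 1.

f(0) = 1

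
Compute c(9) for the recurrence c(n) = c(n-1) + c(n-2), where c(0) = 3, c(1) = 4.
Computing the sequence terms:
3, 4, 7, 11, 18, 29, 47, 76, 123, 199

199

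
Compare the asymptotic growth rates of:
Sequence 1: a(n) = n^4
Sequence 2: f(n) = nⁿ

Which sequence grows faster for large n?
Comparing growth rates:
Growth-rate hierarchy: log n ≺ any polynomial ≺ any exponential cⁿ (c>1) ≺ n! ≺ nⁿ.
super-exponential nⁿ dominates polynomial degree 4 asymptotically.

f(n) grows faster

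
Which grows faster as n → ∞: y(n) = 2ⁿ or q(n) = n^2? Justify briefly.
Comparing growth rates:
Growth-rate hierarchy: log n ≺ any polynomial ≺ any exponential cⁿ (c>1) ≺ n! ≺ nⁿ.
exponential base 2 dominates polynomial degree 2 asymptotically.

y(n) grows faster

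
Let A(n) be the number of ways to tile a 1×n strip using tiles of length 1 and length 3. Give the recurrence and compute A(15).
Condition on the last tile: it has length 1 (leaving a 1×(n-1) strip) or length 3 (leaving a 1×(n-3) strip), so A(n) = A(n-1) + A(n-3) (order-3 linear recurrence).
For 0 ≤ i < 3 only unit tiles fit, so A(i) = 1.
Iterating the recurrence: A(3) = 2, A(4) = 3, A(5) = 4, A(6) = 6, A(7) = 9, A(8) = 13, A(9) = 19, A(10) = 28, A(11) = 41, A(12) = 60, A(13) = 88, A(14) = 129, A(15) = 189.

A(n) = A(n-1) + A(n-3), with A(i) = 1 for 0 ≤ i < 3; A(15) = 189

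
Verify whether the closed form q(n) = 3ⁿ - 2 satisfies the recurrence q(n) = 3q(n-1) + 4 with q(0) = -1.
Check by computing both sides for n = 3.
From the recurrence with q(0) = -1:
  q(0) = -1, q(1) = 1, q(2) = 7, q(3) = 25
  so the recurrence gives q(3) = 25.
From the proposed closed form q(n) = 3ⁿ - 2:
  q(3) = 25.
Both sides give 25 at n = 3, and the initial condition(s) match, so the closed form is consistent.

Yes, the closed form is correct.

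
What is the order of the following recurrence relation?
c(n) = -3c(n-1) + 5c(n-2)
The order is the largest lag k for which c(n-k) appears. Here the deepest term is c(n-2), so the order is 2.

Order 2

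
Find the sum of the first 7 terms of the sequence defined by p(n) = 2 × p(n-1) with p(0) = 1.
Computing the sequence terms: 1, 2, 4, 8, 16, 32, 64
Adding these values together:

127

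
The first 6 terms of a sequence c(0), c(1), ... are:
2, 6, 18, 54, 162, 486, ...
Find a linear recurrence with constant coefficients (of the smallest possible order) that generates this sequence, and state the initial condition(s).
Look for the lowest-order linear relation among consecutive terms.
Observation: each term is 3× the previous.
Check at n=2: 3·6 = 18. ✓

c(n) = 3 × c(n-1), c(0) = 2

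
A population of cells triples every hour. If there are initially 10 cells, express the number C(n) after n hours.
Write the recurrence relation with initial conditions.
Each hour multiplies the count by 3, so the count after n hours depends only on the count after n-1 hours: C(n) = 3 × C(n-1). The starting count gives C(0) = 10.
Unrolling n times gives the closed form C(n) = 10 × 3ⁿ.

C(n) = 3 × C(n-1), C(0) = 10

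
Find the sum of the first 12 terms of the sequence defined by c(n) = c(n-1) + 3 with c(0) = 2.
Computing the sequence terms: 2, 5, 8, 11, 14, 17, 20, 23, 26, 29, 32, 35
Adding these values together:

222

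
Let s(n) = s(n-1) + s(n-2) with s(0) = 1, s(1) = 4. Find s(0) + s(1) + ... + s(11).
Computing the sequence terms: 1, 4, 5, 9, 14, 23, 37, 60, 97, 157, 254, 411
Adding these values together:

1072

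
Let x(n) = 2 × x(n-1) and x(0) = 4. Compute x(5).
Computing step by step:
x(0) = 4
x(1) = 2 × 4 = 8
x(2) = 2 × 8 = 16
x(3) = 2 × 16 = 32
x(4) = 2 × 32 = 64
x(5) = 2 × 64 = 128

128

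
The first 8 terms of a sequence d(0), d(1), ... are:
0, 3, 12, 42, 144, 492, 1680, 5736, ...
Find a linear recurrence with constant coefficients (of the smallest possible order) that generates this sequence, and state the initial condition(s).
Look for the lowest-order linear relation among consecutive terms.
Observation: d(n) - 4·d(n-1) - (-2)·d(n-2) = 0 holds for the shown terms, and no order-1 relation d(n) = α·d(n-1) + β fits.
Check at n=3: 4·12 + (-2)·3 = 42. ✓

d(n) = 4d(n-1) - 2d(n-2), d(0) = 0, d(1) = 3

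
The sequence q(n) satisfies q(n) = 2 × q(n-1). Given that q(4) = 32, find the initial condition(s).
In general q(n) = 2ⁿ · q(0). At n = 4: q(0) = q(4) / 2^4 = 32 / 16 = 2.

q(0) = 2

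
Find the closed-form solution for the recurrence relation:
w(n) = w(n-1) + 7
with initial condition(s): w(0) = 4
Recurrence: w(n) = w(n-1) + 7, initial: w(0) = 4.
Each step adds 7, so w(n) = w(0) + 7n = 7n + 4.

w(n) = 7n + 4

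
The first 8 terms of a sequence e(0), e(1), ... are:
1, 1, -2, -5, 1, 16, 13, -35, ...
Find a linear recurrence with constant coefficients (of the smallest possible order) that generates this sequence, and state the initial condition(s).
Look for the lowest-order linear relation among consecutive terms.
Observation: e(n) - 1·e(n-1) - (-3)·e(n-2) = 0 holds for the shown terms, and no order-1 relation e(n) = α·e(n-1) + β fits.
Check at n=3: 1·-2 + (-3)·1 = -5. ✓

e(n) = e(n-1) - 3e(n-2), e(0) = 1, e(1) = 1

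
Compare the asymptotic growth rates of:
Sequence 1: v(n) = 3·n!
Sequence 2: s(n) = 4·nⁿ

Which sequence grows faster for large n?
Comparing growth rates:
Growth-rate hierarchy: log n ≺ any polynomial ≺ any exponential cⁿ (c>1) ≺ n! ≺ nⁿ.
super-exponential nⁿ dominates factorial asymptotically.

s(n) grows faster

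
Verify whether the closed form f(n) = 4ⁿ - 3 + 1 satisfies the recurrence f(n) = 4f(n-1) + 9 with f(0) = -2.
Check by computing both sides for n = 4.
From the recurrence with f(0) = -2:
  f(0) = -2, f(1) = 1, f(2) = 13, f(3) = 61, f(4) = 253
  so the recurrence gives f(4) = 253.
From the proposed closed form f(n) = 4ⁿ - 3 + 1:
  f(4) = 254.
The recurrence gives 253 but the closed form gives 254, so the closed form does not satisfy the recurrence.

No, the closed form is incorrect.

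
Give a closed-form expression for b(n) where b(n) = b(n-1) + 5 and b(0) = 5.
Recurrence: b(n) = b(n-1) + 5, initial: b(0) = 5.
Each step adds 5, so b(n) = b(0) + 5n = 5n + 5.

b(n) = 5n + 5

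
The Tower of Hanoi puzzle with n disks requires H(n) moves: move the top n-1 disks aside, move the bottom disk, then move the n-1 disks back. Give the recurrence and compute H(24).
Moving n disks = move the top n-1 disks aside (H(n-1) moves) + move the largest disk (1 move) + move the n-1 disks back on top (H(n-1) moves), so H(n) = 2H(n-1) + 1, with H(1) = 1 (a single disk takes one move).
First terms: 1, 3, 7, 15, 31, 63, … — each is one less than a power of 2. Indeed H(n) + 1 = 2(H(n-1) + 1) with H(1) + 1 = 2, so H(n) + 1 = 2ⁿ and H(n) = 2ⁿ - 1.
Hence H(24) = 2^24 - 1 = 16777216 - 1 = 16777215.

H(n) = 2H(n-1) + 1, H(1) = 1; H(24) = 16777215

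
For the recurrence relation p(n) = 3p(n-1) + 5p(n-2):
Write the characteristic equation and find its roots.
Substitute p(n) = rⁿ and divide through by rⁿ⁻²: r² - 3r - 5 = 0
Discriminant: 3² + 4·5 = 29, not a perfect square, so by the quadratic formula r = (3 ± √29)/2.
General solution: p(n) = A·r₁ⁿ + B·r₂ⁿ where r₁,r₂ = (3 ± √29)/2

Characteristic: r² - 3r - 5 = 0, Roots: r = (3 ± √29)/2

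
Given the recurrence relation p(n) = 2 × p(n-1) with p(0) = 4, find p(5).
Computing step by step:
p(0) = 4
p(1) = 2 × 4 = 8
p(2) = 2 × 8 = 16
p(3) = 2 × 16 = 32
p(4) = 2 × 32 = 64
p(5) = 2 × 64 = 128

128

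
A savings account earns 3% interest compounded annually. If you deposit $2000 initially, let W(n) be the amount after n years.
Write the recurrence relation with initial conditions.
Each year the balance grows by 3%, i.e. is multiplied by 1 + 3/100 = 1.03, so W(n) = 1.03 × W(n-1). The initial deposit gives W(0) = 2000.
Unrolling gives the closed form W(n) = 2000 × (1.03)ⁿ.

W(n) = 1.03 × W(n-1), W(0) = 2000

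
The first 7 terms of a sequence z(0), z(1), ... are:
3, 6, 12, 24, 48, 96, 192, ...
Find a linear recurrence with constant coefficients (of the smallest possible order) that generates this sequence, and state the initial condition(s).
Look for the lowest-order linear relation among consecutive terms.
Observation: each term is 2× the previous.
Check at n=2: 2·6 = 12. ✓

z(n) = 2 × z(n-1), z(0) = 3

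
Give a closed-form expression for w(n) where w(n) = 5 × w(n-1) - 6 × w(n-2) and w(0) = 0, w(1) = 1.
Recurrence: w(n) = 5 × w(n-1) - 6 × w(n-2), initial: w(0) = 0, w(1) = 1.
Characteristic equation: r² - 5r + 6 = 0, which factors as (r - 3)(r - 2) = 0, so r = 3, 2. General solution w(n) = A·3ⁿ + B·2ⁿ. From w(0) = 0: A + B = 0. From w(1) = 1: 3A + 2B = 1. Solving gives A = 1, B = -1.

w(n) = 3ⁿ - 2ⁿ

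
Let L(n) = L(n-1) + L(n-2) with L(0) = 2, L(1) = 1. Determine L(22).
Computing the sequence terms:
2, 1, 3, 4, 7, 11, 18, 29, 47, 76, 123, 199, 322, 521, 843, 1364, 2207, 3571, 5778, 9349, 15127, 24476, 39603

39603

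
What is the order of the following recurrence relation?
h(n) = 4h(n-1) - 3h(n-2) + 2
The order is the largest lag k for which h(n-k) appears. Here the deepest term is h(n-2) (the 2 term is non-homogeneous and does not affect the order), so the order is 2.

Order 2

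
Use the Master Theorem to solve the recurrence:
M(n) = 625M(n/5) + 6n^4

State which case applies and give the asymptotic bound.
Master Theorem template: M(n) = a·M(n/b) + f(n).
Here: a=625, b=5, f(n)=6n^4
Compute log_b(a) = log_5(625) = 4.
f(n) = 6n^4 = Θ(n^4). Case 2: M(n) = Θ(n^4 log n).

Case 2: M(n) = Θ(n^4 log n)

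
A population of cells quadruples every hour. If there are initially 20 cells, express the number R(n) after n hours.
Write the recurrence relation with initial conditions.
Each hour multiplies the count by 4, so the count after n hours depends only on the count after n-1 hours: R(n) = 4 × R(n-1). The starting count gives R(0) = 20.
Unrolling n times gives the closed form R(n) = 20 × 4ⁿ.

R(n) = 4 × R(n-1), R(0) = 20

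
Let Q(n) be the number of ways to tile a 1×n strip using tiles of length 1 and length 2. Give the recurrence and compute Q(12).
Condition on the last tile: it has length 1 (leaving a 1×(n-1) strip) or length 2 (leaving a 1×(n-2) strip), so Q(n) = Q(n-1) + Q(n-2) (order-2 linear recurrence).
For 0 ≤ i < 2 only unit tiles fit, so Q(i) = 1.
Iterating the recurrence: Q(2) = 2, Q(3) = 3, Q(4) = 5, Q(5) = 8, Q(6) = 13, Q(7) = 21, Q(8) = 34, Q(9) = 55, Q(10) = 89, Q(11) = 144, Q(12) = 233.

Q(n) = Q(n-1) + Q(n-2), with Q(i) = 1 for 0 ≤ i < 2; Q(12) = 233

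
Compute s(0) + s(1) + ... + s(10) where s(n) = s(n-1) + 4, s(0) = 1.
Computing the sequence terms: 1, 5, 9, 13, 17, 21, 25, 29, 33, 37, 41
Adding these values together:

231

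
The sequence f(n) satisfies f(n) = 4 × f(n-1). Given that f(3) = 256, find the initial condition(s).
In general f(n) = 4ⁿ · f(0). At n = 3: f(0) = f(3) / 4^3 = 256 / 64 = 4.

f(0) = 4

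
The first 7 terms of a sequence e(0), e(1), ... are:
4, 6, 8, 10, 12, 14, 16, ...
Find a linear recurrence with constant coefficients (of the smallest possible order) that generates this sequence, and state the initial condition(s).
Look for the lowest-order linear relation among consecutive terms.
Observation: consecutive differences are constant (= 2).
Check at n=2: 1·6 + 2 = 8. ✓

e(n) = e(n-1) + 2, e(0) = 4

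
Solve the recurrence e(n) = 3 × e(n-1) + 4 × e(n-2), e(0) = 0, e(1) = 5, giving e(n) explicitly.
Recurrence: e(n) = 3 × e(n-1) + 4 × e(n-2), initial: e(0) = 0, e(1) = 5.
Characteristic equation: r² - 3r - 4 = 0, which factors as (r - 4)(r + 1) = 0, so r = 4, -1. General solution e(n) = A·4ⁿ + B·(-1)ⁿ. From e(0) = 0: A + B = 0. From e(1) = 5: 4A - 1B = 5. Solving gives A = 1, B = -1.

e(n) = 4ⁿ - (-1)ⁿ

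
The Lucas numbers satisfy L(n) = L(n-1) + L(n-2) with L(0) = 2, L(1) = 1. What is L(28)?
Computing the sequence terms:
2, 1, 3, 4, 7, 11, 18, 29, 47, 76, 123, 199, 322, 521, 843, 1364, 2207, 3571, 5778, 9349, 15127, 24476, 39603, 64079, 103682, 167761, 271443, 439204, 710647

710647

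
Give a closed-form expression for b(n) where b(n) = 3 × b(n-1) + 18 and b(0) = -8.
Recurrence: b(n) = 3 × b(n-1) + 18, initial: b(0) = -8.
Try b(n) = A·3ⁿ + C. Substituting: A·3ⁿ + C = 3(A·3ⁿ⁻¹ + C) + 18 = A·3ⁿ + 3C + 18, so C = 3C + 18, giving C = -9. Then b(0) = A - 9 = -8 gives A = 1.

b(n) = 3ⁿ - 9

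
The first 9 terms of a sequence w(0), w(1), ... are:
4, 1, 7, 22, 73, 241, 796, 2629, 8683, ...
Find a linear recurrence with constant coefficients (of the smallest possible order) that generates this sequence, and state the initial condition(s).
Look for the lowest-order linear relation among consecutive terms.
Observation: w(n) - 3·w(n-1) - (1)·w(n-2) = 0 holds for the shown terms, and no order-1 relation w(n) = α·w(n-1) + β fits.
Check at n=3: 3·7 + (1)·1 = 22. ✓

w(n) = 3w(n-1) + w(n-2), w(0) = 4, w(1) = 1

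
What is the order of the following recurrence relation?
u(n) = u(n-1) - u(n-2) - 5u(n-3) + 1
The order is the largest lag k for which u(n-k) appears. Here the deepest term is u(n-3) (the 1 term is non-homogeneous and does not affect the order), so the order is 3.

Order 3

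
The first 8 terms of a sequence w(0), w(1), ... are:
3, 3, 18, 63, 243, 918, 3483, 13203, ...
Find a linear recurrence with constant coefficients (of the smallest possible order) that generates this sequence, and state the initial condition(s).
Look for the lowest-order linear relation among consecutive terms.
Observation: w(n) - 3·w(n-1) - (3)·w(n-2) = 0 holds for the shown terms, and no order-1 relation w(n) = α·w(n-1) + β fits.
Check at n=3: 3·18 + (3)·3 = 63. ✓

w(n) = 3w(n-1) + 3w(n-2), w(0) = 3, w(1) = 3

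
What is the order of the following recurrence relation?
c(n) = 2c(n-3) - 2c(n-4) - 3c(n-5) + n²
The order is the largest lag k for which c(n-k) appears. Here the deepest term is c(n-5) (the n² term is non-homogeneous and does not affect the order), so the order is 5.

Order 5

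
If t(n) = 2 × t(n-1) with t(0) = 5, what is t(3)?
Computing step by step:
t(0) = 5
t(1) = 2 × 5 = 10
t(2) = 2 × 10 = 20
t(3) = 2 × 20 = 40

40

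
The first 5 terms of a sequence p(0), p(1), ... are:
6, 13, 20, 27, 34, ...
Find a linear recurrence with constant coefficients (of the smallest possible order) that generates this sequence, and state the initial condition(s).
Look for the lowest-order linear relation among consecutive terms.
Observation: consecutive differences are constant (= 7).
Check at n=2: 1·13 + 7 = 20. ✓

p(n) = p(n-1) + 7, p(0) = 6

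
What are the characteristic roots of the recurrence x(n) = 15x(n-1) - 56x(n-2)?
Substitute x(n) = rⁿ and divide through by rⁿ⁻²: r² - 15r + 56 = 0
Factor: (r - 7)(r - 8) = 0, so r = 7, 8.
General solution: x(n) = A·7ⁿ + B·8ⁿ

Characteristic: r² - 15r + 56 = 0, Roots: r = 7, 8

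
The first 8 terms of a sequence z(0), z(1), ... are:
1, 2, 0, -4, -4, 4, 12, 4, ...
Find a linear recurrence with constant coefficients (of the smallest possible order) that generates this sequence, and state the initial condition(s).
Look for the lowest-order linear relation among consecutive terms.
Observation: z(n) - 1·z(n-1) - (-2)·z(n-2) = 0 holds for the shown terms, and no order-1 relation z(n) = α·z(n-1) + β fits.
Check at n=3: 1·0 + (-2)·2 = -4. ✓

z(n) = z(n-1) - 2z(n-2), z(0) = 1, z(1) = 2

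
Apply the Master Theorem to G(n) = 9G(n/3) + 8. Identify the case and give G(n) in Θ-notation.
Master Theorem template: G(n) = a·G(n/b) + f(n).
Here: a=9, b=3, f(n)=8
Compute log_b(a) = log_3(9) = 2.
f(n) = 8 = O(n^(2-ε)) with ε = 2. Case 1: G(n) = Θ(n^log_b(a)) = Θ(n^2).

Case 1: G(n) = Θ(n^2)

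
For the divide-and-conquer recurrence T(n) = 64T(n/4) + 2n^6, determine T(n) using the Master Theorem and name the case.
Master Theorem template: T(n) = a·T(n/b) + f(n).
Here: a=64, b=4, f(n)=2n^6
Compute log_b(a) = log_4(64) = 3.
f(n) = 2n^6 = Ω(n^(3+ε)) with ε = 3, and the regularity condition holds (a·f(n/b) = (a/b^6)·f(n) with a/b^6 = 4^-3 < 1). Case 3: T(n) = Θ(f(n)) = Θ(n^6).

Case 3: T(n) = Θ(n^6)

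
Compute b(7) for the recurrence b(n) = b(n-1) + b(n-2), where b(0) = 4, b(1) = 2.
Computing the sequence terms:
4, 2, 6, 8, 14, 22, 36, 58

58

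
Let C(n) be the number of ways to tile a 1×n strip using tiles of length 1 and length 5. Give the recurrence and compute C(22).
Condition on the last tile: it has length 1 (leaving a 1×(n-1) strip) or length 5 (leaving a 1×(n-5) strip), so C(n) = C(n-1) + C(n-5) (order-5 linear recurrence).
For 0 ≤ i < 5 only unit tiles fit, so C(i) = 1.
Iterating the recurrence: C(5) = 2, C(6) = 3, C(7) = 4, C(8) = 5, C(9) = 6, C(10) = 8, C(11) = 11, C(12) = 15, C(13) = 20, C(14) = 26, C(15) = 34, C(16) = 45, C(17) = 60, C(18) = 80, C(19) = 106, C(20) = 140, C(21) = 185, C(22) = 245.

C(n) = C(n-1) + C(n-5), with C(i) = 1 for 0 ≤ i < 5; C(22) = 245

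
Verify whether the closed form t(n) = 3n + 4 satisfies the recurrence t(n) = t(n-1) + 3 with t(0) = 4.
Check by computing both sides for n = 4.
From the recurrence with t(0) = 4:
  t(0) = 4, t(1) = 7, t(2) = 10, t(3) = 13, t(4) = 16
  so the recurrence gives t(4) = 16.
From the proposed closed form t(n) = 3n + 4:
  t(4) = 16.
Both sides give 16 at n = 4, and the initial condition(s) match, so the closed form is consistent.

Yes, the closed form is correct.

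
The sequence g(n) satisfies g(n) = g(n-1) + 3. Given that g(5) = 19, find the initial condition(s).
g(5) = g(0) + 5·3, so g(0) = 19 - 15 = 4.

g(0) = 4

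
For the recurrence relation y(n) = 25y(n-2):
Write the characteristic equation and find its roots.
Substitute y(n) = rⁿ and divide through by rⁿ⁻²: r² - 25 = 0
Factor: (r - 5)(r + 5) = 0, so r = 5, -5.
General solution: y(n) = A·5ⁿ + B·(-5)ⁿ

Characteristic: r² - 25 = 0, Roots: r = 5, -5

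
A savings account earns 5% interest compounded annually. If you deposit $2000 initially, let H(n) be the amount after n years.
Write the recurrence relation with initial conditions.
Each year the balance grows by 5%, i.e. is multiplied by 1 + 5/100 = 1.05, so H(n) = 1.05 × H(n-1). The initial deposit gives H(0) = 2000.
Unrolling gives the closed form H(n) = 2000 × (1.05)ⁿ.

H(n) = 1.05 × H(n-1), H(0) = 2000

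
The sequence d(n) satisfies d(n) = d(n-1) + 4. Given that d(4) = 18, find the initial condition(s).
d(4) = d(0) + 4·4, so d(0) = 18 - 16 = 2.

d(0) = 2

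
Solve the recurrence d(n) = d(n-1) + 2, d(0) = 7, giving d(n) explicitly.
Recurrence: d(n) = d(n-1) + 2, initial: d(0) = 7.
Each step adds 2, so d(n) = d(0) + 2n = 2n + 7.

d(n) = 2n + 7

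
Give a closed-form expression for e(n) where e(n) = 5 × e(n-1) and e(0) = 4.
Recurrence: e(n) = 5 × e(n-1), initial: e(0) = 4.
Each term is 5 times the previous, so this is geometric with ratio 5. After n steps: e(n) = e(0)·5ⁿ = 4·5ⁿ.

e(n) = 4·5ⁿ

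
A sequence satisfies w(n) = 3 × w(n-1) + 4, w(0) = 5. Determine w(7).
Computing step by step:
w(0) = 5
w(1) = 3 × 5 + 4 = 19
w(2) = 3 × 19 + 4 = 61
w(3) = 3 × 61 + 4 = 187
w(4) = 3 × 187 + 4 = 565
w(5) = 3 × 565 + 4 = 1699
w(6) = 3 × 1699 + 4 = 5101
w(7) = 3 × 5101 + 4 = 15307

15307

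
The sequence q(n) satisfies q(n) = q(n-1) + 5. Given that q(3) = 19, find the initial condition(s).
q(3) = q(0) + 3·5, so q(0) = 19 - 15 = 4.

q(0) = 4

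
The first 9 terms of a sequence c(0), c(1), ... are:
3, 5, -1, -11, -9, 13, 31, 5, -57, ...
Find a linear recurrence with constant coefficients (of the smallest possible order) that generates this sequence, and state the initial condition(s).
Look for the lowest-order linear relation among consecutive terms.
Observation: c(n) - 1·c(n-1) - (-2)·c(n-2) = 0 holds for the shown terms, and no order-1 relation c(n) = α·c(n-1) + β fits.
Check at n=3: 1·-1 + (-2)·5 = -11. ✓

c(n) = c(n-1) - 2c(n-2), c(0) = 3, c(1) = 5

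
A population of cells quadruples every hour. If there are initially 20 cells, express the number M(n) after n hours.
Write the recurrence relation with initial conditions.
Each hour multiplies the count by 4, so the count after n hours depends only on the count after n-1 hours: M(n) = 4 × M(n-1). The starting count gives M(0) = 20.
Unrolling n times gives the closed form M(n) = 20 × 4ⁿ.

M(n) = 4 × M(n-1), M(0) = 20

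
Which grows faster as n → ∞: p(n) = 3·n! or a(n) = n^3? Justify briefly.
Comparing growth rates:
Growth-rate hierarchy: log n ≺ any polynomial ≺ any exponential cⁿ (c>1) ≺ n! ≺ nⁿ.
factorial dominates polynomial degree 3 asymptotically.

p(n) grows faster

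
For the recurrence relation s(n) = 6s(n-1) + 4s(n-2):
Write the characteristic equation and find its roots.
Substitute s(n) = rⁿ and divide through by rⁿ⁻²: r² - 6r - 4 = 0
Discriminant: 6² + 4·4 = 52, not a perfect square, so by the quadratic formula r = (6 ± √52)/2.
General solution: s(n) = A·r₁ⁿ + B·r₂ⁿ where r₁,r₂ = (6 ± √52)/2

Characteristic: r² - 6r - 4 = 0, Roots: r = (6 ± √52)/2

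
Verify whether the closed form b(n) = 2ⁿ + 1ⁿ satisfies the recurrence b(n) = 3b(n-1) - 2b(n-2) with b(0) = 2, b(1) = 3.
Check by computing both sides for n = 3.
From the recurrence with b(0) = 2, b(1) = 3:
  b(0) = 2, b(1) = 3, b(2) = 5, b(3) = 9
  so the recurrence gives b(3) = 9.
From the proposed closed form b(n) = 2ⁿ + 1ⁿ:
  b(3) = 9.
Both sides give 9 at n = 3, and the initial condition(s) match, so the closed form is consistent.

Yes, the closed form is correct.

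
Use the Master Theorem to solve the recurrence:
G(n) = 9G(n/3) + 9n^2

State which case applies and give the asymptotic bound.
Master Theorem template: G(n) = a·G(n/b) + f(n).
Here: a=9, b=3, f(n)=9n^2
Compute log_b(a) = log_3(9) = 2.
f(n) = 9n^2 = Θ(n^2). Case 2: G(n) = Θ(n^2 log n).

Case 2: G(n) = Θ(n^2 log n)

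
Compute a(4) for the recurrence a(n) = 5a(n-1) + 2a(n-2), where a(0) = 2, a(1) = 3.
Computing the sequence terms:
2, 3, 19, 101, 543

543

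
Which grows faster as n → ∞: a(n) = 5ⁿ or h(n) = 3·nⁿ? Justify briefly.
Comparing growth rates:
Growth-rate hierarchy: log n ≺ any polynomial ≺ any exponential cⁿ (c>1) ≺ n! ≺ nⁿ.
super-exponential nⁿ dominates exponential base 5 asymptotically.

h(n) grows faster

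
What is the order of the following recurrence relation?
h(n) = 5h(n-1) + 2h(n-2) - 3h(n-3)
The order is the largest lag k for which h(n-k) appears. Here the deepest term is h(n-3), so the order is 3.

Order 3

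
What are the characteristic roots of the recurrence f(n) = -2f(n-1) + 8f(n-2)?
Substitute f(n) = rⁿ and divide through by rⁿ⁻²: r² + 2r - 8 = 0
Factor: (r + 4)(r - 2) = 0, so r = -4, 2.
General solution: f(n) = A·(-4)ⁿ + B·2ⁿ

Characteristic: r² + 2r - 8 = 0, Roots: r = -4, 2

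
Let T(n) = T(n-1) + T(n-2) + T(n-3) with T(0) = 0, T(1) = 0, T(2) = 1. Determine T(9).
Computing the sequence terms:
0, 0, 1, 1, 2, 4, 7, 13, 24, 44

44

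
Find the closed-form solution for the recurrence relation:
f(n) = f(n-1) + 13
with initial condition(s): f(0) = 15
Recurrence: f(n) = f(n-1) + 13, initial: f(0) = 15.
Each step adds 13, so f(n) = f(0) + 13n = 13n + 15.

f(n) = 13n + 15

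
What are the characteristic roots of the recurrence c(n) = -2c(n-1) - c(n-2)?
Substitute c(n) = rⁿ and divide through by rⁿ⁻²: r² + 2r + 1 = 0
Factor: (r + 1)² = 0, so r = -1 (double root).
General solution: c(n) = (A + Bn)·(-1)ⁿ

Characteristic: r² + 2r + 1 = 0, Roots: r = -1 (double root)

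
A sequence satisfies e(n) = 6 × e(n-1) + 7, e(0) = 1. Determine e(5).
Computing step by step:
e(0) = 1
e(1) = 6 × 1 + 7 = 13
e(2) = 6 × 13 + 7 = 85
e(3) = 6 × 85 + 7 = 517
e(4) = 6 × 517 + 7 = 3109
e(5) = 6 × 3109 + 7 = 18661

18661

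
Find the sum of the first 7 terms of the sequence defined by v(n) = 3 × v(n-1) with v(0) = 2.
Computing the sequence terms: 2, 6, 18, 54, 162, 486, 1458
Adding these values together:

2186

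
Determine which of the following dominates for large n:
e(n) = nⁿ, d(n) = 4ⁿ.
Comparing growth rates:
Growth-rate hierarchy: log n ≺ any polynomial ≺ any exponential cⁿ (c>1) ≺ n! ≺ nⁿ.
super-exponential nⁿ dominates exponential base 4 asymptotically.

e(n) grows faster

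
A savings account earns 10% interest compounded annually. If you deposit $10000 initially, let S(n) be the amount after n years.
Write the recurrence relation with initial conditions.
Each year the balance grows by 10%, i.e. is multiplied by 1 + 10/100 = 1.1, so S(n) = 1.1 × S(n-1). The initial deposit gives S(0) = 10000.
Unrolling gives the closed form S(n) = 10000 × (1.1)ⁿ.

S(n) = 1.1 × S(n-1), S(0) = 10000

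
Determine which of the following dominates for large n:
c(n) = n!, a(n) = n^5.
Comparing growth rates:
Growth-rate hierarchy: log n ≺ any polynomial ≺ any exponential cⁿ (c>1) ≺ n! ≺ nⁿ.
factorial dominates polynomial degree 5 asymptotically.

c(n) grows faster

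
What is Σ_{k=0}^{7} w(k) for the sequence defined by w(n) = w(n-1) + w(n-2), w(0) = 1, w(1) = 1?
Computing the sequence terms: 1, 1, 2, 3, 5, 8, 13, 21
Adding these values together:

54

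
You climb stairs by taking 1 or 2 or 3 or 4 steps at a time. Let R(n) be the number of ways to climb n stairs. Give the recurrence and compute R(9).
Condition on the size of the last step (1 to 4): before it there were n-1, …, n-4 stairs climbed, and these cases are disjoint, so R(n) = R(n-1) + R(n-2) + R(n-3) + R(n-4) (order-4 linear recurrence).
Initial conditions by direct count (compositions of i into parts ≤ 4): R(1) = 1; R(2) = 2; R(3) = 4; R(4) = 8.
Iterating the recurrence: R(5) = 15, R(6) = 29, R(7) = 56, R(8) = 108, R(9) = 208.

R(n) = R(n-1) + R(n-2) + R(n-3) + R(n-4), R(1) = 1, R(2) = 2, R(3) = 4, R(4) = 8; R(9) = 208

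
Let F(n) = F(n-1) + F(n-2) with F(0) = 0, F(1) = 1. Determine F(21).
Computing the sequence terms:
0, 1, 1, 2, 3, 5, 8, 13, 21, 34, 55, 89, 144, 233, 377, 610, 987, 1597, 2584, 4181, 6765, 10946

10946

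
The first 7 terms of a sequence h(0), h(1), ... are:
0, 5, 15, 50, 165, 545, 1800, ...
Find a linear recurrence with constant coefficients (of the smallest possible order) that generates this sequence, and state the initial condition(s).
Look for the lowest-order linear relation among consecutive terms.
Observation: h(n) - 3·h(n-1) - (1)·h(n-2) = 0 holds for the shown terms, and no order-1 relation h(n) = α·h(n-1) + β fits.
Check at n=3: 3·15 + (1)·5 = 50. ✓

h(n) = 3h(n-1) + h(n-2), h(0) = 0, h(1) = 5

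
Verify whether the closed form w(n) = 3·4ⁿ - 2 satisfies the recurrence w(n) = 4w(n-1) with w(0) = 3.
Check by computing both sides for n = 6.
From the recurrence with w(0) = 3:
  w(0) = 3, w(1) = 12, w(2) = 48, w(3) = 192, w(4) = 768, w(5) = 3072, w(6) = 12288
  so the recurrence gives w(6) = 12288.
From the proposed closed form w(n) = 3·4ⁿ - 2:
  w(6) = 12286.
The recurrence gives 12288 but the closed form gives 12286, so the closed form does not satisfy the recurrence.

No, the closed form is incorrect.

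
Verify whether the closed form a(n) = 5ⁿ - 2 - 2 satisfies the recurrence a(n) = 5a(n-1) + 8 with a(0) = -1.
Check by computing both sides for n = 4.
From the recurrence with a(0) = -1:
  a(0) = -1, a(1) = 3, a(2) = 23, a(3) = 123, a(4) = 623
  so the recurrence gives a(4) = 623.
From the proposed closed form a(n) = 5ⁿ - 2 - 2:
  a(4) = 621.
The recurrence gives 623 but the closed form gives 621, so the closed form does not satisfy the recurrence.

No, the closed form is incorrect.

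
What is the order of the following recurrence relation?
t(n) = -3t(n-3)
The order is the largest lag k for which t(n-k) appears. Here the deepest term is t(n-3), so the order is 3.

Order 3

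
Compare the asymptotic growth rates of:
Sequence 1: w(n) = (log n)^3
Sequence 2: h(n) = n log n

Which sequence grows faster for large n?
Comparing growth rates:
Growth-rate hierarchy: log n ≺ any polynomial ≺ any exponential cⁿ (c>1) ≺ n! ≺ nⁿ.
polynomial degree 1 (with log factor) dominates polylogarithmic (log n)^3 asymptotically.

h(n) grows faster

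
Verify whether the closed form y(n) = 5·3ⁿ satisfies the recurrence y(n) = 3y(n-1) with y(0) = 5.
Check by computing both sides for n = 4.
From the recurrence with y(0) = 5:
  y(0) = 5, y(1) = 15, y(2) = 45, y(3) = 135, y(4) = 405
  so the recurrence gives y(4) = 405.
From the proposed closed form y(n) = 5·3ⁿ:
  y(4) = 405.
Both sides give 405 at n = 4, and the initial condition(s) match, so the closed form is consistent.

Yes, the closed form is correct.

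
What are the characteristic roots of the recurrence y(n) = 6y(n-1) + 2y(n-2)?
Substitute y(n) = rⁿ and divide through by rⁿ⁻²: r² - 6r - 2 = 0
Discriminant: 6² + 4·2 = 44, not a perfect square, so by the quadratic formula r = (6 ± √44)/2.
General solution: y(n) = A·r₁ⁿ + B·r₂ⁿ where r₁,r₂ = (6 ± √44)/2

Characteristic: r² - 6r - 2 = 0, Roots: r = (6 ± √44)/2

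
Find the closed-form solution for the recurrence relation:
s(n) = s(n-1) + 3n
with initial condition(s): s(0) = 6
Recurrence: s(n) = s(n-1) + 3n, initial: s(0) = 6.
Telescoping: s(n) = s(0) + 3·Σᵢ₌₁ⁿ i = 6 + 3·n(n+1)/2.

s(n) = 3·n(n+1)/2 + 6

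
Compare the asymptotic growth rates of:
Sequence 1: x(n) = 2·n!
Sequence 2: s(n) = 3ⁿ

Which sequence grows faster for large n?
Comparing growth rates:
Growth-rate hierarchy: log n ≺ any polynomial ≺ any exponential cⁿ (c>1) ≺ n! ≺ nⁿ.
factorial dominates exponential base 3 asymptotically.

x(n) grows faster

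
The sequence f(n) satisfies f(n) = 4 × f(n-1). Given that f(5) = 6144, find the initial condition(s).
In general f(n) = 4ⁿ · f(0). At n = 5: f(0) = f(5) / 4^5 = 6144 / 1024 = 6.

f(0) = 6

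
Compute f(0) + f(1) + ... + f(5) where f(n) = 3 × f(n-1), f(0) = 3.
Computing the sequence terms: 3, 9, 27, 81, 243, 729
Adding these values together:

1092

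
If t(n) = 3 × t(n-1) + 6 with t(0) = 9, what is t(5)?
Computing step by step:
t(0) = 9
t(1) = 3 × 9 + 6 = 33
t(2) = 3 × 33 + 6 = 105
t(3) = 3 × 105 + 6 = 321
t(4) = 3 × 321 + 6 = 969
t(5) = 3 × 969 + 6 = 2913

2913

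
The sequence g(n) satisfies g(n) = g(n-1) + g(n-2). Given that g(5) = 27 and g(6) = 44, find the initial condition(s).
Work backwards using g(k) = g(k+2) - g(k+1):
g(4) = g(6) - g(5) = 44 - 27 = 17
g(3) = g(5) - g(4) = 27 - 17 = 10
g(2) = g(4) - g(3) = 17 - 10 = 7
g(1) = g(3) - g(2) = 10 - 7 = 3
g(0) = g(2) - g(1) = 7 - 3 = 4

g(0) = 4, g(1) = 3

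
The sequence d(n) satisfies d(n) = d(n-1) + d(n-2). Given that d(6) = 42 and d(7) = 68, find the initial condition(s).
Work backwards using d(k) = d(k+2) - d(k+1):
d(5) = d(7) - d(6) = 68 - 42 = 26
d(4) = d(6) - d(5) = 42 - 26 = 16
d(3) = d(5) - d(4) = 26 - 16 = 10
d(2) = d(4) - d(3) = 16 - 10 = 6
d(1) = d(3) - d(2) = 10 - 6 = 4
d(0) = d(2) - d(1) = 6 - 4 = 2

d(0) = 2, d(1) = 4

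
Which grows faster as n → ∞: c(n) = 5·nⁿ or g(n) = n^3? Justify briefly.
Comparing growth rates:
Growth-rate hierarchy: log n ≺ any polynomial ≺ any exponential cⁿ (c>1) ≺ n! ≺ nⁿ.
super-exponential nⁿ dominates polynomial degree 3 asymptotically.

c(n) grows faster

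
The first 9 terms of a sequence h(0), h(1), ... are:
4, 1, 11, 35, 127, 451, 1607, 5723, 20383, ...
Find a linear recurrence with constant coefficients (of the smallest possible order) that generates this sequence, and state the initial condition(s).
Look for the lowest-order linear relation among consecutive terms.
Observation: h(n) - 3·h(n-1) - (2)·h(n-2) = 0 holds for the shown terms, and no order-1 relation h(n) = α·h(n-1) + β fits.
Check at n=3: 3·11 + (2)·1 = 35. ✓

h(n) = 3h(n-1) + 2h(n-2), h(0) = 4, h(1) = 1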